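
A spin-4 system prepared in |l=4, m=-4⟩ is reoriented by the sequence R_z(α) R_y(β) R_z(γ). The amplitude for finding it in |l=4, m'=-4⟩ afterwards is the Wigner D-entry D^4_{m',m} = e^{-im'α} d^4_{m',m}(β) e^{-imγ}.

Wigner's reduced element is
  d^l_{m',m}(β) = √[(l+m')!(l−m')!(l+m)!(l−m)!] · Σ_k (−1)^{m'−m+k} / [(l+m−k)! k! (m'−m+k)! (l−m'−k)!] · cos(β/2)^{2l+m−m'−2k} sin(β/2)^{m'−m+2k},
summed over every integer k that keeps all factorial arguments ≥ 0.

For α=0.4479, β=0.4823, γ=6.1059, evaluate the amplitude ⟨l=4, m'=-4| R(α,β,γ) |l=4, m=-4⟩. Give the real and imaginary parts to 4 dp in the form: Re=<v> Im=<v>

First d^4_{-4,-4}(β=0.4823), then the phase factors e^{-i(-4)α} and e^{-i(-4)γ}:
With c≡cos(β/2)=0.971064 and s≡sin(β/2)=0.238820, N=[1·40320·1·40320]^{1/2}=40320.000000
k: max(0,(-4)−(-4))=0 … min(4+(-4),4−(-4))=0
  k=0: (−1)^0·40320.0000/(40320)·0.9711^8·0.2388^0 = +0.790647
d^4_{-4,-4}(0.4823) = +0.790647
D = (-0.219014+0.975722i)·(+0.790647)·(+0.758921-0.651182i) = +0.370939+0.698232i

Re=0.3709 Im=0.6982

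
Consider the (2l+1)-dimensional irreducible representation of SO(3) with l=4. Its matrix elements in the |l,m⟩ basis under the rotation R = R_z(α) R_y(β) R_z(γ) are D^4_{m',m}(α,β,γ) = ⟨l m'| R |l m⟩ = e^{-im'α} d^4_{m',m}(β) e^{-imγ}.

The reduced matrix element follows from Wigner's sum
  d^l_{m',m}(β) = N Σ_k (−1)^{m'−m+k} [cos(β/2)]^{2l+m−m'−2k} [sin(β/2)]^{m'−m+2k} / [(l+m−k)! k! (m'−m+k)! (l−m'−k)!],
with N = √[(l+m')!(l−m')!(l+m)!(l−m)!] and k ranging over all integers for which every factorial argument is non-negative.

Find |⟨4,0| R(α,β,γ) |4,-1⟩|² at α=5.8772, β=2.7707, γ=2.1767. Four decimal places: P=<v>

Split into d^4_{0,-1}(β=2.7707) × two z-phases.
c=cos(2.7707/2)=0.184385, s=sin(2.7707/2)=0.982854; N=√[24·24·6·120]=643.987578
Admissible k: 0..3 (factorial args all ≥0)
  k=0: (−1)^1·643.9876/(144)·0.1844^7·0.9829^1 = -0.000032
  k=1: (−1)^2·643.9876/(24)·0.1844^5·0.9829^3 = +0.005430
  k=2: (−1)^3·643.9876/(24)·0.1844^3·0.9829^5 = -0.154273
  k=3: (−1)^4·643.9876/(144)·0.1844^1·0.9829^7 = +0.730574
d^4_{0,-1}(2.7707) = -0.000032 +0.005430 -0.154273 +0.730574 = +0.581699
|D^4_{0,-1}|² = |d^4_{0,-1}(β)|² = (+0.581699)² = 0.338374 (the z-rotation phases have unit modulus)

P=0.3384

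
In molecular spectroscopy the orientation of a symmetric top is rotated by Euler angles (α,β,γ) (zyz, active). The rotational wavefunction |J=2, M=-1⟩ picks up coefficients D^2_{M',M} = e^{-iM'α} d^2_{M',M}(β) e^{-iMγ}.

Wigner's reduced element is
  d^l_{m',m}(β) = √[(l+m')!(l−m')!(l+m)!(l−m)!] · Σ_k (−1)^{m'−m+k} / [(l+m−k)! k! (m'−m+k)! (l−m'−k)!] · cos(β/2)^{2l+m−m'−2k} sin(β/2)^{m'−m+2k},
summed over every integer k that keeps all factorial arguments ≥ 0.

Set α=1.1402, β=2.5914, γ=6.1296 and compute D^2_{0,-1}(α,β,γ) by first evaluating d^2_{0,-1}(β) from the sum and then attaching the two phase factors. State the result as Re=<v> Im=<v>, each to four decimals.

First d^2_{0,-1}(β=2.5914), then the phase factors e^{-i(0)α} and e^{-i(-1)γ}:
With c≡cos(β/2)=0.271640 and s≡sin(β/2)=0.962399, N=[2·2·1·6]^{1/2}=4.898979
k: max(0,(-1)−(0))=0 … min(2+(-1),2−(0))=1
  k=0: (−1)^1·4.8990/(2)·0.2716^3·0.9624^1 = -0.047251
  k=1: (−1)^2·4.8990/(2)·0.2716^1·0.9624^3 = +0.593109
d^2_{0,-1}(2.5914) = -0.047251 +0.593109 = +0.545858
D = (+1.000000+0.000000i)·(+0.545858)·(+0.988229-0.152982i) = +0.539432-0.083507i

Re=0.5394 Im=-0.0835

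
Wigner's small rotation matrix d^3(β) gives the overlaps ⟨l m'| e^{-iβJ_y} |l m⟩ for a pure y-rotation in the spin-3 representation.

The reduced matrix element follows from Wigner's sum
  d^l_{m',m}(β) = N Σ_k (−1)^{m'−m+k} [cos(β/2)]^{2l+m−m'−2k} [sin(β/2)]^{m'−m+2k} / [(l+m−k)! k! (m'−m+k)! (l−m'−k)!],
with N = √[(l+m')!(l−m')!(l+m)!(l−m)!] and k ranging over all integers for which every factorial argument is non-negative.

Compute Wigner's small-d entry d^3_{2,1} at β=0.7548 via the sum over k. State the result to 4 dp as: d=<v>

d^3_{2,1}(β=0.7548) via Wigner's sum:
With c≡cos(β/2)=0.929626 and s≡sin(β/2)=0.368505, N=[120·1·24·2]^{1/2}=75.894664
k: max(0,(1)−(2))=0 … min(3+(1),3−(2))=1
  k=0: (−1)^1·75.8947/(24)·0.9296^5·0.3685^1 = -0.809066
  k=1: (−1)^2·75.8947/(12)·0.9296^3·0.3685^3 = +0.254263
d^3_{2,1}(0.7548) = -0.809066 +0.254263 = -0.554803

d=-0.5548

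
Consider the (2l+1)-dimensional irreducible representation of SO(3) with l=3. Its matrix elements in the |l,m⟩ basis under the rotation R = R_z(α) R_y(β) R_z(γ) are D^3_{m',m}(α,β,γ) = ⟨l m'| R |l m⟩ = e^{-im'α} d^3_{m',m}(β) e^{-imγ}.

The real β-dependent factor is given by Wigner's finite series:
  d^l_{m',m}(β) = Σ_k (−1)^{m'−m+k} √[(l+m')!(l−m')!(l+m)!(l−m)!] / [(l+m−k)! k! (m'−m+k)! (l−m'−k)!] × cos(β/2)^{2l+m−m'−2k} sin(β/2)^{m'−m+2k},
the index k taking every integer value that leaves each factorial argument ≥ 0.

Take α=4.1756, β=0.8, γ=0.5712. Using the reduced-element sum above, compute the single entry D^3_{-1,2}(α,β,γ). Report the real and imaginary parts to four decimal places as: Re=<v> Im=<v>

Re=-0.2642 Im=0.0287

Split into d^3_{-1,2}(β=0.8) × two z-phases.
With c≡cos(β/2)=0.921061 and s≡sin(β/2)=0.389418, N=[2·24·120·1]^{1/2}=75.894664
Admissible k: 3..4 (factorial args all ≥0)
  k=3: (−1)^0·75.8947/(12)·0.9211^3·0.3894^3 = +0.291840
  k=4: (−1)^1·75.8947/(24)·0.9211^1·0.3894^5 = -0.026084
d^3_{-1,2}(0.8) = +0.291840 -0.026084 = +0.265756
Phases: e^{-i·(-1)·4.1756}=-0.511379-0.859355i, e^{-i·(2)·0.5712}=+0.415413-0.909633i ⇒ D=-0.264196+0.028750i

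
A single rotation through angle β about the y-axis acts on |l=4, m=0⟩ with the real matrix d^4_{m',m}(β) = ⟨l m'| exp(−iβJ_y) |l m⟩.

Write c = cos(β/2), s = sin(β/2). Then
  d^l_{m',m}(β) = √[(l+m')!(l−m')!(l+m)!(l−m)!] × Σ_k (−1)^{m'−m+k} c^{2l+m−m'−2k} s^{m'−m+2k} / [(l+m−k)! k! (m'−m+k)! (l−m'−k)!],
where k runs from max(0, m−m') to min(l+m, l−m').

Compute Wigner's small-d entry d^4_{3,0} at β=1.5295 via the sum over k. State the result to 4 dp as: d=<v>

d^4_{3,0}(β=1.5295) via Wigner's sum:
c=cos(1.5295/2)=0.721555, s=sin(1.5295/2)=0.692357; N=√[5040·1·24·24]=1703.830978
k: max(0,(0)−(3))=0 … min(4+(0),4−(3))=1
  k=0: (−1)^3·1703.8310/(144)·0.7216^5·0.6924^3 = -0.768072
  k=1: (−1)^4·1703.8310/(144)·0.7216^3·0.6924^5 = +0.707168
d^4_{3,0}(1.5295) = -0.768072 +0.707168 = -0.060905

d=-0.0609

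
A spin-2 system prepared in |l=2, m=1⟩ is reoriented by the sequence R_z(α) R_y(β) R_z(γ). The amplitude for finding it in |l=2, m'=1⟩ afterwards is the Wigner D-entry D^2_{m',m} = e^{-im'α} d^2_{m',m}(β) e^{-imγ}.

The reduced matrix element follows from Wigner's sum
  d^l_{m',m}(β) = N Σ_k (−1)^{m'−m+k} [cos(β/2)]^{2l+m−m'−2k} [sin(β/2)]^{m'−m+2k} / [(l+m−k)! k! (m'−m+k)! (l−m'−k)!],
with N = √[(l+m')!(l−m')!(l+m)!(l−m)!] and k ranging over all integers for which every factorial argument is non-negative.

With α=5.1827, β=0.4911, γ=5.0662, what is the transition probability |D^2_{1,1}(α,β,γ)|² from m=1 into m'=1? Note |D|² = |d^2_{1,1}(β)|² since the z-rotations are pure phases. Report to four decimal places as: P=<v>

First d^2_{1,1}(β=0.4911), then the phase factors e^{-i(1)α} and e^{-i(1)γ}:
c=cos(0.4911/2)=0.970004, s=sin(0.4911/2)=0.243090; N=√[6·1·6·1]=6.000000
The bounds max(0,m−m')=0 and min(l+m,l−m')=1 give 2 terms
  k=0: (−1)^0·6.0000/(6)·0.9700^4·0.2431^0 = +0.885307
  k=1: (−1)^1·6.0000/(2)·0.9700^2·0.2431^2 = -0.166802
d^2_{1,1}(0.4911) = +0.885307 -0.166802 = +0.718504
|D^2_{1,1}|² = |d^2_{1,1}(β)|² = (+0.718504)² = 0.516249 (the z-rotation phases have unit modulus)

P=0.5162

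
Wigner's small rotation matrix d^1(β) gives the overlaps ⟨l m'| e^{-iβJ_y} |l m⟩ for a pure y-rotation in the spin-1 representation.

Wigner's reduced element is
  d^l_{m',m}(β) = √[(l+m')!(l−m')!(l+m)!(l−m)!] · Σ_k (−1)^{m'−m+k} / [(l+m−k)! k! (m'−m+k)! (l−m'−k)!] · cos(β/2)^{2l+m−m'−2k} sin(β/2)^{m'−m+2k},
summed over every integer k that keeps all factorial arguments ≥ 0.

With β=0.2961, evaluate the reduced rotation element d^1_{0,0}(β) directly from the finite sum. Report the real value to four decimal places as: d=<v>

d^1_{0,0}(β=0.2961) via Wigner's sum:
With c≡cos(β/2)=0.989061 and s≡sin(β/2)=0.147510, N=[1·1·1·1]^{1/2}=1.000000
k∈{0,1} keeps every argument non-negative
  k=0: (−1)^0·1.0000/(1)·0.9891^2·0.1475^0 = +0.978241
  k=1: (−1)^1·1.0000/(1)·0.9891^0·0.1475^2 = -0.021759
d^1_{0,0}(0.2961) = +0.978241 -0.021759 = +0.956482

d=0.9565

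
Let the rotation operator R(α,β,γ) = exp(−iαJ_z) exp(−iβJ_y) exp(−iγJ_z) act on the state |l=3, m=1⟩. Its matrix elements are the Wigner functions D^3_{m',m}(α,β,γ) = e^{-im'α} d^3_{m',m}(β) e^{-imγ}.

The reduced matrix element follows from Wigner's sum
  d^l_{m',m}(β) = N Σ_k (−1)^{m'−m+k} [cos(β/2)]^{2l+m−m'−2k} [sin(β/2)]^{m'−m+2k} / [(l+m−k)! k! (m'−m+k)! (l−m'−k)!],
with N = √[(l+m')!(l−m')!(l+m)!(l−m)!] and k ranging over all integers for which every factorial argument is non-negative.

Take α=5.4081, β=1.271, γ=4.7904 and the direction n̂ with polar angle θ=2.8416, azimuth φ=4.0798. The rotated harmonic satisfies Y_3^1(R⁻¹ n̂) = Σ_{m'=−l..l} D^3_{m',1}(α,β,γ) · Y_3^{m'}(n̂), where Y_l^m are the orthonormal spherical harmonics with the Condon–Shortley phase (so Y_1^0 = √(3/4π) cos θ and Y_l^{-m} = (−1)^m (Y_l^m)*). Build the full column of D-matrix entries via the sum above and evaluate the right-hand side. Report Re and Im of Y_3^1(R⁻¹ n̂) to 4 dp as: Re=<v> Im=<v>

Need the full column D^3_{m',1} for m'=−3..3 at α=5.4081, β=1.271, γ=4.7904.
cos(β/2)=0.804775, sin(β/2)=0.593580
d^3_{-3,1}: single k=4 term ⇒ +0.311395;  D = +0.132164-0.281957i
d^3_{-2,1}: k∈[3..4] ⇒ +0.689432 -0.187530 = +0.501902;  D = +0.485368-0.127760i
d^3_{-1,1}: k∈[2..4] ⇒ +0.886763 -0.643215 +0.043740 = +0.287288;  D = +0.234201+0.166386i
d^3_{0,1}: k∈[1..3] ⇒ +0.694132 -1.132852 +0.205429 = -0.233291;  D = -0.018181-0.232581i
d^3_{1,1}: k∈[0..2] ⇒ +0.271673 -1.182351 +0.482411 = -0.428267;  D = +0.306345-0.299274i
d^3_{2,1}: k∈[0..1] ⇒ -0.633653 +0.689432 = +0.055778;  D = -0.055492-0.005644i
d^3_{3,1}: single k=0 term ⇒ +0.572403;  D = -0.320528-0.474244i
Y_3^{m'}(θ=2.8416,φ=4.0798) and Σ D·Y over m':
  (+0.1322-0.2820i)·(+0.0102+0.0035i)  (+0.4854-0.1278i)·(+0.0257+0.0813i)  (+0.2342+0.1664i)·(-0.2012+0.2745i)  (-0.0182-0.2326i)·(-0.5574+0.0000i)  (+0.3063-0.2993i)·(+0.2012+0.2745i)  (-0.0555-0.0056i)·(+0.0257-0.0813i)  (-0.3205-0.4742i)·(-0.0102+0.0035i)
Y_3^1(R⁻¹ n̂) = +0.089310+0.226162i

Re=0.0893 Im=0.2262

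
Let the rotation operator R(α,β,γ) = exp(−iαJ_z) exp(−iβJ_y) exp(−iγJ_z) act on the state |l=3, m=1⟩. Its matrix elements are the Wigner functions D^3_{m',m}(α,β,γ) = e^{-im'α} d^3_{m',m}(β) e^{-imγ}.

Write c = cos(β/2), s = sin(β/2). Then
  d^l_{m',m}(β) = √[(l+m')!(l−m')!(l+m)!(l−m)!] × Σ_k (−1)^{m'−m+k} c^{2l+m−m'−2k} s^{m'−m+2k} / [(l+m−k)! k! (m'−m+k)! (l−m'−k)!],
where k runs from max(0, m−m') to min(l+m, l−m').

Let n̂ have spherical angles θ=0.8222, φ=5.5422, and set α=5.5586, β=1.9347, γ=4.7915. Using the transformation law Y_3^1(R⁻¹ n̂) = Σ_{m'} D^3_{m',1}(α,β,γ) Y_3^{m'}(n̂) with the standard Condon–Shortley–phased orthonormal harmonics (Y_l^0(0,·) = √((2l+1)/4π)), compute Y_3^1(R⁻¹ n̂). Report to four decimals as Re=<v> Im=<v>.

Need the full column D^3_{m',1} for m'=−3..3 at α=5.5586, β=1.9347, γ=4.7915.
cos(β/2)=0.567483, sin(β/2)=0.823385
d^3_{-3,1}: single k=4 term ⇒ +0.573276;  D = +0.445016-0.361394i
d^3_{-2,1}: k∈[3..4] ⇒ +0.645206 -0.679153 = -0.033947;  D = -0.033916-0.001443i
d^3_{-1,1}: k∈[2..4] ⇒ +0.421861 -1.184153 +0.311614 = -0.450677;  D = -0.324455-0.312793i
d^3_{0,1}: k∈[1..3] ⇒ +0.167865 -1.060181 +0.743974 = -0.148342;  D = -0.011723-0.147878i
d^3_{1,1}: k∈[0..2] ⇒ +0.033398 -0.562482 +0.888115 = +0.359031;  D = -0.215985+0.286799i
d^3_{2,1}: k∈[0..1] ⇒ -0.153239 +0.645206 = +0.491967;  D = -0.482088+0.098094i
d^3_{3,1}: single k=0 term ⇒ +0.272310;  D = -0.235794-0.136214i
Y_3^{m'}(θ=0.8222,φ=5.5422) and Σ D·Y over m':
  (+0.4450-0.3614i)·(-0.0996+0.1304i)  (-0.0339-0.0014i)·(+0.0331+0.3719i)  (-0.3245-0.3128i)·(+0.2299+0.2104i)  (-0.0117-0.1479i)·(-0.1737+0.0000i)  (-0.2160+0.2868i)·(-0.2299+0.2104i)  (-0.4821+0.0981i)·(+0.0331-0.3719i)  (-0.2358-0.1362i)·(+0.0996+0.1304i)
Y_3^1(R⁻¹ n̂) = -0.000414-0.006284i

Re=-0.0004 Im=-0.0063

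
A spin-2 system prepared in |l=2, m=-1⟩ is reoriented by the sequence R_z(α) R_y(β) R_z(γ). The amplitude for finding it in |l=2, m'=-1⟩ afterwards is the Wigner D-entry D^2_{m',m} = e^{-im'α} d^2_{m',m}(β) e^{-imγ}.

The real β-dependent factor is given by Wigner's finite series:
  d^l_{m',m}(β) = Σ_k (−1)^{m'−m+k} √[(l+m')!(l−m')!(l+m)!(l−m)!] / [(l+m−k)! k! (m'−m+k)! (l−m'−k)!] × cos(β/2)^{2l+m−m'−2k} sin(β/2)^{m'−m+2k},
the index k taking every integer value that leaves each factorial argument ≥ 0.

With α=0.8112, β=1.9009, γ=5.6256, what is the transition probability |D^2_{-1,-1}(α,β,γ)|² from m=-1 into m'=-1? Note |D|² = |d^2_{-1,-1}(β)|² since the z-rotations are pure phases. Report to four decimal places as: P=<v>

Split into d^2_{-1,-1}(β=1.9009) × two z-phases.
c=cos(1.9009/2)=0.581317, s=sin(1.9009/2)=0.813677; N=√[1·6·1·6]=6.000000
k: max(0,(-1)−(-1))=0 … min(2+(-1),2−(-1))=1
  k=0: (−1)^0·6.0000/(6)·0.5813^4·0.8137^0 = +0.114196
  k=1: (−1)^1·6.0000/(2)·0.5813^2·0.8137^2 = -0.671199
d^2_{-1,-1}(1.9009) = +0.114196 -0.671199 = -0.557003
|D^2_{-1,-1}|² = |d^2_{-1,-1}(β)|² = (-0.557003)² = 0.310252 (the z-rotation phases have unit modulus)

P=0.3103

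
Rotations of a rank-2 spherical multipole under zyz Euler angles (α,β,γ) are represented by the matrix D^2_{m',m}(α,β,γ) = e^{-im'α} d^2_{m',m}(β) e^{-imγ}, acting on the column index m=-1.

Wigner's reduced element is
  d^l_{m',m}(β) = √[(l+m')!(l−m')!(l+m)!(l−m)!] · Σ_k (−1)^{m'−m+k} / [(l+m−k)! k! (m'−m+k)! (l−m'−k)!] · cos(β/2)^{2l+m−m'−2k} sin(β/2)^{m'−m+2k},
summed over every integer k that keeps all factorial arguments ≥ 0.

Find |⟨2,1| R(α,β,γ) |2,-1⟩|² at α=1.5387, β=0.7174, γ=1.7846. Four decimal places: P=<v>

D^2_{1,-1}(1.5387,0.7174,1.7846) = e^{-i·1·1.5387}·d^2_{1,-1}(0.7174)·e^{-i·-1·1.7846}. Compute d first:
c=cos(0.7174/2)=0.936354, s=sin(0.7174/2)=0.351057; N=√[6·1·1·6]=6.000000
The bounds max(0,m−m')=0 and min(l+m,l−m')=1 give 2 terms
  k=0: (−1)^2·6.0000/(2)·0.9364^2·0.3511^2 = +0.324158
  k=1: (−1)^3·6.0000/(6)·0.9364^0·0.3511^4 = -0.015188
d^2_{1,-1}(0.7174) = +0.324158 -0.015188 = +0.308970
|D^2_{1,-1}|² = |d^2_{1,-1}(β)|² = (+0.308970)² = 0.095462 (the z-rotation phases have unit modulus)

P=0.0955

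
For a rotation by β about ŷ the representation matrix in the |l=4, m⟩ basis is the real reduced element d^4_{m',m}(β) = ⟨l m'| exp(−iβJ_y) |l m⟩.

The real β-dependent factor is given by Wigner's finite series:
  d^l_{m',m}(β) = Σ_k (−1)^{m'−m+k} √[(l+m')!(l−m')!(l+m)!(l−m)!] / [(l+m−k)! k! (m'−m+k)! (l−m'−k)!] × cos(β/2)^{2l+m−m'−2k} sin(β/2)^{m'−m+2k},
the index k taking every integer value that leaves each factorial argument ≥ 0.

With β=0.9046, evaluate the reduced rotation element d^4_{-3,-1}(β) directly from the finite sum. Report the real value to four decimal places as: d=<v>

d=0.4868

d^4_{-3,-1}(β=0.9046) via Wigner's sum:
c=cos(0.9046/2)=0.899444, s=sin(0.9046/2)=0.437035; N=√[1·5040·6·120]=1904.940944
k∈{2,3} keeps every argument non-negative
  k=2: (−1)^0·1904.9409/(240)·0.8994^6·0.4370^2 = +0.802692
  k=3: (−1)^1·1904.9409/(144)·0.8994^4·0.4370^4 = -0.315851
d^4_{-3,-1}(0.9046) = +0.802692 -0.315851 = +0.486841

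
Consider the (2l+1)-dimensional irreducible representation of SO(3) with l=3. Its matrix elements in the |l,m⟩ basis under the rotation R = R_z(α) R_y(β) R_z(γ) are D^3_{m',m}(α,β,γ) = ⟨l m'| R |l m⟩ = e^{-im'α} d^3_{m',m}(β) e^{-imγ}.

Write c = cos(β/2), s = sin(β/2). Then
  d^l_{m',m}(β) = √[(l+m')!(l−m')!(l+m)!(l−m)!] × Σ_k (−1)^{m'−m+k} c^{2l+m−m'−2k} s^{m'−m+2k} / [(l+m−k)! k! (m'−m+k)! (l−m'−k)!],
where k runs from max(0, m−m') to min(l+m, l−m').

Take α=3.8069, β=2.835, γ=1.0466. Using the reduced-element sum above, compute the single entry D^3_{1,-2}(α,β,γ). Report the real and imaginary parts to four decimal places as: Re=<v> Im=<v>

First d^3_{1,-2}(β=2.835), then the phase factors e^{-i(1)α} and e^{-i(-2)γ}:
With c≡cos(β/2)=0.152697 and s≡sin(β/2)=0.988273, N=[24·2·1·120]^{1/2}=75.894664
k: max(0,(-2)−(1))=0 … min(3+(-2),3−(1))=1
  k=0: (−1)^3·75.8947/(12)·0.1527^3·0.9883^3 = -0.021734
  k=1: (−1)^4·75.8947/(24)·0.1527^1·0.9883^5 = +0.455213
d^3_{1,-2}(2.835) = -0.021734 +0.455213 = +0.433478
D = (-0.786727+0.617301i)·(+0.433478)·(-0.498965+0.866622i) = -0.061735-0.429060i

Re=-0.0617 Im=-0.4291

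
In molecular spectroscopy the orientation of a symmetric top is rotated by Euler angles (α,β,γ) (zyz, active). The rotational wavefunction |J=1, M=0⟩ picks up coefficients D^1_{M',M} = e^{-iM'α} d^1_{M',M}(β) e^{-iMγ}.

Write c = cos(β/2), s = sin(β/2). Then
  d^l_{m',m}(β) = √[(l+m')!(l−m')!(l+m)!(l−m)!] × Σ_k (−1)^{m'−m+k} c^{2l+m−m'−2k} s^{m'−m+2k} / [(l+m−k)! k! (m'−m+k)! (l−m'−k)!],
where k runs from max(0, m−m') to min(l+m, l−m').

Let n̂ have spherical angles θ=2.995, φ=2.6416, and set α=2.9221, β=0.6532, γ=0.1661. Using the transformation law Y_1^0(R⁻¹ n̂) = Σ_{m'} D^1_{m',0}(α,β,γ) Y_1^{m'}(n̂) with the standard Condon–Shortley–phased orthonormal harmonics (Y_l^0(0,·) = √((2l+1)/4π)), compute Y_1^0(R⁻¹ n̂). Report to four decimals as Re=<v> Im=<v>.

Need the full column D^1_{m',0} for m'=−1..1 at α=2.9221, β=0.6532, γ=0.1661.
cos(β/2)=0.947139, sin(β/2)=0.320825
d^1_{-1,0}: single k=1 term ⇒ +0.429731;  D = -0.419420+0.093567i
d^1_{0,0}: k∈[0..1] ⇒ +0.897072 -0.102928 = +0.794143;  D = +0.794143+0.000000i
d^1_{1,0}: single k=0 term ⇒ -0.429731;  D = +0.419420+0.093567i
Y_1^{m'}(θ=2.995,φ=2.6416) and Σ D·Y over m':
  (-0.4194+0.0936i)·(-0.0443-0.0242i)  (+0.7941+0.0000i)·(-0.4834+0.0000i)  (+0.4194+0.0936i)·(+0.0443-0.0242i)
Y_1^0(R⁻¹ n̂) = -0.342180+0.000000i

Re=-0.3422 Im=0.0000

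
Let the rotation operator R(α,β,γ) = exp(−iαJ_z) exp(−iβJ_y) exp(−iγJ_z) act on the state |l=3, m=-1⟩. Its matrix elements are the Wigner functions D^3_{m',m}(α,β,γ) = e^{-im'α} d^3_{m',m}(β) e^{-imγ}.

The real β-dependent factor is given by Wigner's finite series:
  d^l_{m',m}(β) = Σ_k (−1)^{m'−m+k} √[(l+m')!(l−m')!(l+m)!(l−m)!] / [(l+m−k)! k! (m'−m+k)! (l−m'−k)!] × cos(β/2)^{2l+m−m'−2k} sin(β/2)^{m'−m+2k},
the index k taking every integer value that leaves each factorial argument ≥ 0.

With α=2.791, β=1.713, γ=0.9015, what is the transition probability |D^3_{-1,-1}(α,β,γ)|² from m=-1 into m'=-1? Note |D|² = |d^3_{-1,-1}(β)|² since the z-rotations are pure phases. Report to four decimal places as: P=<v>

D^3_{-1,-1}(2.791,1.713,0.9015) = e^{-i·-1·2.791}·d^3_{-1,-1}(1.713)·e^{-i·-1·0.9015}. Compute d first:
With c≡cos(β/2)=0.655086 and s≡sin(β/2)=0.755554, N=[2·24·2·24]^{1/2}=48.000000
The bounds max(0,m−m')=0 and min(l+m,l−m')=2 give 3 terms
  k=0: (−1)^0·48.0000/(48)·0.6551^6·0.7556^0 = +0.079030
  k=1: (−1)^1·48.0000/(6)·0.6551^4·0.7556^2 = -0.841036
  k=2: (−1)^2·48.0000/(8)·0.6551^2·0.7556^4 = +0.839094
d^3_{-1,-1}(1.713) = +0.079030 -0.841036 +0.839094 = +0.077088
|D^3_{-1,-1}|² = |d^3_{-1,-1}(β)|² = (+0.077088)² = 0.005943 (the z-rotation phases have unit modulus)

P=0.0059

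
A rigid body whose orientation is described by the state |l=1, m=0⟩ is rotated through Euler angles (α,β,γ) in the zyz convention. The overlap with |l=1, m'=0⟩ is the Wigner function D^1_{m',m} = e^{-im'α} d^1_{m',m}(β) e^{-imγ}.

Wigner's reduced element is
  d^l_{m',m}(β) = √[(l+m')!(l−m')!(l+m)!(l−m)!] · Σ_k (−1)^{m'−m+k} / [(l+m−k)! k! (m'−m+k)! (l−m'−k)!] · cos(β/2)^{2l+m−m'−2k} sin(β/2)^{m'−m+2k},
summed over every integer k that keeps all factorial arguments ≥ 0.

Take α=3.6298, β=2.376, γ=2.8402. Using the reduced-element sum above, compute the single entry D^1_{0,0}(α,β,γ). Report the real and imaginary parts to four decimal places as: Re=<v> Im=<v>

First d^1_{0,0}(β=2.376), then the phase factors e^{-i(0)α} and e^{-i(0)γ}:
c=cos(2.376/2)=0.373516, s=sin(2.376/2)=0.927624; N=√[1·1·1·1]=1.000000
k: max(0,(0)−(0))=0 … min(1+(0),1−(0))=1
  k=0: (−1)^0·1.0000/(1)·0.3735^2·0.9276^0 = +0.139514
  k=1: (−1)^1·1.0000/(1)·0.3735^0·0.9276^2 = -0.860486
d^1_{0,0}(2.376) = +0.139514 -0.860486 = -0.720972
Attach z-rotation phases: D = e^{-i(0)(3.6298)}·(-0.720972)·e^{-i(0)(2.8402)} = -0.720972+0.000000i

Re=-0.7210 Im=0.0000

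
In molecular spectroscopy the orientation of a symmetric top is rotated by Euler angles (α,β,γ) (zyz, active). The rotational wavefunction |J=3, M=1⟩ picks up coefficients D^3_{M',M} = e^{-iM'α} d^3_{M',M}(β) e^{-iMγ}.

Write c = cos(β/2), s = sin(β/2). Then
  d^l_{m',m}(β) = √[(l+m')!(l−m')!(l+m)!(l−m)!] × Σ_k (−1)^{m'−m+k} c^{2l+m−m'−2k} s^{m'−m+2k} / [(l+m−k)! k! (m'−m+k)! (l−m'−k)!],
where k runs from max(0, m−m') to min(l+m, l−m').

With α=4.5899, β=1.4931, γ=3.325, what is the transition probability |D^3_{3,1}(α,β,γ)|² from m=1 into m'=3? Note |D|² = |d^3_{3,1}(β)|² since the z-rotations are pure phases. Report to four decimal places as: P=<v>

P=0.2689

Split into d^3_{3,1}(β=1.4931) × two z-phases.
With c≡cos(β/2)=0.734036 and s≡sin(β/2)=0.679110, N=[720·1·24·2]^{1/2}=185.903201
k∈{0} keeps every argument non-negative
  k=0: (−1)^2·185.9032/(48)·0.7340^4·0.6791^2 = +0.518557
d^3_{3,1}(1.4931) = +0.518557
|D^3_{3,1}|² = |d^3_{3,1}(β)|² = (+0.518557)² = 0.268901 (the z-rotation phases have unit modulus)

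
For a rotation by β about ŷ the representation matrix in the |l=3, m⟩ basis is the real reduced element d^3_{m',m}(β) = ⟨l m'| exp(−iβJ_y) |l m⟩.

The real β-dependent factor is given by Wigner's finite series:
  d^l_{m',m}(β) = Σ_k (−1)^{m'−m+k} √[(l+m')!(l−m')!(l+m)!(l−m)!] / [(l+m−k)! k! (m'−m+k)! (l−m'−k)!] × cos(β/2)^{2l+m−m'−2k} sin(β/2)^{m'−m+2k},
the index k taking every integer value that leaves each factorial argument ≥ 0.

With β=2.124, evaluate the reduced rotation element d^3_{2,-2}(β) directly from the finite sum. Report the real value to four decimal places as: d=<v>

d=0.2465

d^3_{2,-2}(β=2.124) via Wigner's sum:
Half-angle: c=0.487126, s=0.873331. N=√(120·1·1·120)=120.000000
The bounds max(0,m−m')=0 and min(l+m,l−m')=1 give 2 terms
  k=0: (−1)^4·120.0000/(24)·0.4871^2·0.8733^4 = +0.690192
  k=1: (−1)^5·120.0000/(120)·0.4871^0·0.8733^6 = -0.443685
d^3_{2,-2}(2.124) = +0.690192 -0.443685 = +0.246507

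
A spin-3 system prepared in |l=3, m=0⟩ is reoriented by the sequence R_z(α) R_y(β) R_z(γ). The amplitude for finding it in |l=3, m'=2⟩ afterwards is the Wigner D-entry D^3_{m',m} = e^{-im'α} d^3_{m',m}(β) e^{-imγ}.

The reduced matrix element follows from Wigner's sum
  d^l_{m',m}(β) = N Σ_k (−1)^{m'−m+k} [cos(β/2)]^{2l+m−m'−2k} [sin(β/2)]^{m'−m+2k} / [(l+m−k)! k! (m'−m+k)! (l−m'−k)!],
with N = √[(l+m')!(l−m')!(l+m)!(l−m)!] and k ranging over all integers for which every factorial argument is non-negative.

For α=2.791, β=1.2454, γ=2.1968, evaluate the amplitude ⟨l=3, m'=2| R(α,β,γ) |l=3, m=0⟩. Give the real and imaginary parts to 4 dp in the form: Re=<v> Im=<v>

Re=0.3003 Im=0.2535

First d^3_{2,0}(β=1.2454), then the phase factors e^{-i(2)α} and e^{-i(0)γ}:
With c≡cos(β/2)=0.812307 and s≡sin(β/2)=0.583231, N=[120·1·6·6]^{1/2}=65.726707
Admissible k: 0..1 (factorial args all ≥0)
  k=0: (−1)^2·65.7267/(12)·0.8123^4·0.5832^2 = +0.811187
  k=1: (−1)^3·65.7267/(12)·0.8123^2·0.5832^4 = -0.418178
d^3_{2,0}(1.2454) = +0.811187 -0.418178 = +0.393009
Attach z-rotation phases: D = e^{-i(2)(2.791)}·(+0.393009)·e^{-i(0)(2.1968)} = +0.300290+0.253539i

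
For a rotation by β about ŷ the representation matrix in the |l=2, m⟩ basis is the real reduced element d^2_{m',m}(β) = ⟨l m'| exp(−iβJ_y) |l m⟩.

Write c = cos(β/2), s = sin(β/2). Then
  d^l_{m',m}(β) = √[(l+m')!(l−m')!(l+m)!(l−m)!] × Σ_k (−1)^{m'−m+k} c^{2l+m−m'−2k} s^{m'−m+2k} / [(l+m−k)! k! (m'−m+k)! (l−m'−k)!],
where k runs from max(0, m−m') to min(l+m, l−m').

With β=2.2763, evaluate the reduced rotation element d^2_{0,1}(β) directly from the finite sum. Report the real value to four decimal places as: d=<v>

d^2_{0,1}(β=2.2763) via Wigner's sum:
Half-angle: c=0.419275, s=0.907859. N=√(2·2·6·1)=4.898979
k∈{1,2} keeps every argument non-negative
  k=1: (−1)^0·4.8990/(2)·0.4193^3·0.9079^1 = +0.163904
  k=2: (−1)^1·4.8990/(2)·0.4193^1·0.9079^3 = -0.768476
d^2_{0,1}(2.2763) = +0.163904 -0.768476 = -0.604571

d=-0.6046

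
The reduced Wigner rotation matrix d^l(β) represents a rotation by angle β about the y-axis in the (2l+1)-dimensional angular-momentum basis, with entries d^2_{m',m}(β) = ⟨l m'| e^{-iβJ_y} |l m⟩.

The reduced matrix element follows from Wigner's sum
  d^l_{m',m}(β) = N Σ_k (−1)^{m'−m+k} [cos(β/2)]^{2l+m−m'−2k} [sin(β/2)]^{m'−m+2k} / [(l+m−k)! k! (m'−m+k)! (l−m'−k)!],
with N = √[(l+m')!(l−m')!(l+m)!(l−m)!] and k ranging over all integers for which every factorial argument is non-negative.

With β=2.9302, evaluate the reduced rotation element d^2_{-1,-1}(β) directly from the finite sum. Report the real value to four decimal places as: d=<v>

d^2_{-1,-1}(β=2.9302) via Wigner's sum:
Half-angle: c=0.105500, s=0.994419. N=√(1·6·1·6)=6.000000
k: max(0,(-1)−(-1))=0 … min(2+(-1),2−(-1))=1
  k=0: (−1)^0·6.0000/(6)·0.1055^4·0.9944^0 = +0.000124
  k=1: (−1)^1·6.0000/(2)·0.1055^2·0.9944^2 = -0.033019
d^2_{-1,-1}(2.9302) = +0.000124 -0.033019 = -0.032895

d=-0.0329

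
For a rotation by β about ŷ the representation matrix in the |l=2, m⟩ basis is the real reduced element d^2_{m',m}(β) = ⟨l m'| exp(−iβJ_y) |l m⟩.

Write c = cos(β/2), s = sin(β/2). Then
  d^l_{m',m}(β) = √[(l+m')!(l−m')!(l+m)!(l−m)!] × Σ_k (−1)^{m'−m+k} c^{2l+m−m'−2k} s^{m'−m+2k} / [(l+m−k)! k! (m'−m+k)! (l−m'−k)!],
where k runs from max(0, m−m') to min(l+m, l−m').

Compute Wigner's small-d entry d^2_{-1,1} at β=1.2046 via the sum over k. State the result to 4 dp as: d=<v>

d^2_{-1,1}(β=1.2046) via Wigner's sum:
c=cos(1.2046/2)=0.824035, s=sin(1.2046/2)=0.566539; N=√[1·6·6·1]=6.000000
The bounds max(0,m−m')=2 and min(l+m,l−m')=3 give 2 terms
  k=2: (−1)^0·6.0000/(2)·0.8240^2·0.5665^2 = +0.653841
  k=3: (−1)^1·6.0000/(6)·0.8240^0·0.5665^4 = -0.103020
d^2_{-1,1}(1.2046) = +0.653841 -0.103020 = +0.550822

d=0.5508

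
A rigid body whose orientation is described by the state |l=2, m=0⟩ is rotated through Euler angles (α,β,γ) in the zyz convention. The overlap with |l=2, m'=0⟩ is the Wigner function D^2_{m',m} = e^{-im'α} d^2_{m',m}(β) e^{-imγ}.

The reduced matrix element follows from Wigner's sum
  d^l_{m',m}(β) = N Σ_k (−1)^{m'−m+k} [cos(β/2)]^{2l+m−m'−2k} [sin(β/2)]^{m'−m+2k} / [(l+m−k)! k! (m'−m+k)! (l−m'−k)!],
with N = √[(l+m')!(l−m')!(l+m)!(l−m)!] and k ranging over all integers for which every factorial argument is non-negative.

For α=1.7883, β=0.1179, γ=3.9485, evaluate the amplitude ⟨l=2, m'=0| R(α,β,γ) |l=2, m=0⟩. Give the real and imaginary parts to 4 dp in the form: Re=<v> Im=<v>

D^2_{0,0}(1.7883,0.1179,3.9485) = e^{-i·0·1.7883}·d^2_{0,0}(0.1179)·e^{-i·0·3.9485}. Compute d first:
Half-angle: c=0.998263, s=0.058916. N=√(2·2·2·2)=4.000000
k: max(0,(0)−(0))=0 … min(2+(0),2−(0))=2
  k=0: (−1)^0·4.0000/(4)·0.9983^4·0.0589^0 = +0.993070
  k=1: (−1)^1·4.0000/(1)·0.9983^2·0.0589^2 = -0.013836
  k=2: (−1)^2·4.0000/(4)·0.9983^0·0.0589^4 = +0.000012
d^2_{0,0}(0.1179) = +0.993070 -0.013836 +0.000012 = +0.979246
Phases: e^{-i·(0)·1.7883}=+1.000000+0.000000i, e^{-i·(0)·3.9485}=+1.000000+0.000000i ⇒ D=+0.979246+0.000000i

Re=0.9792 Im=0.0000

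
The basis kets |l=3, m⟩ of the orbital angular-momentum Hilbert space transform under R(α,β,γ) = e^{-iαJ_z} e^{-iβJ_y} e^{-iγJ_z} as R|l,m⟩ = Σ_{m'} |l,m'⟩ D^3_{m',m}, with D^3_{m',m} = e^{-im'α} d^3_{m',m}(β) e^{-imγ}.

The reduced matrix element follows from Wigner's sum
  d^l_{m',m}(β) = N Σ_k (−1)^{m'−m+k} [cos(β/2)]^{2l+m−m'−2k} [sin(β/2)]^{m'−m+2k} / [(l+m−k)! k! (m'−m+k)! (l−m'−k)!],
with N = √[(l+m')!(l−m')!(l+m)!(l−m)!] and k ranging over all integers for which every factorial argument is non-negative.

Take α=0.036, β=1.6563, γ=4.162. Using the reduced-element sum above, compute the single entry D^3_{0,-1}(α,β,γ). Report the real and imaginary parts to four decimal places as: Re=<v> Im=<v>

Re=-0.2174 Im=-0.3543

Split into d^3_{0,-1}(β=1.6563) × two z-phases.
With c≡cos(β/2)=0.676240 and s≡sin(β/2)=0.736682, N=[6·6·2·24]^{1/2}=41.569219
k: max(0,(-1)−(0))=0 … min(3+(-1),3−(0))=2
  k=0: (−1)^1·41.5692/(12)·0.6762^5·0.7367^1 = -0.360889
  k=1: (−1)^2·41.5692/(4)·0.6762^3·0.7367^3 = +1.284853
  k=2: (−1)^3·41.5692/(12)·0.6762^1·0.7367^5 = -0.508265
d^3_{0,-1}(1.6563) = -0.360889 +1.284853 -0.508265 = +0.415699
Attach z-rotation phases: D = e^{-i(0)(0.036)}·(+0.415699)·e^{-i(-1)(4.162)} = -0.217418-0.354309i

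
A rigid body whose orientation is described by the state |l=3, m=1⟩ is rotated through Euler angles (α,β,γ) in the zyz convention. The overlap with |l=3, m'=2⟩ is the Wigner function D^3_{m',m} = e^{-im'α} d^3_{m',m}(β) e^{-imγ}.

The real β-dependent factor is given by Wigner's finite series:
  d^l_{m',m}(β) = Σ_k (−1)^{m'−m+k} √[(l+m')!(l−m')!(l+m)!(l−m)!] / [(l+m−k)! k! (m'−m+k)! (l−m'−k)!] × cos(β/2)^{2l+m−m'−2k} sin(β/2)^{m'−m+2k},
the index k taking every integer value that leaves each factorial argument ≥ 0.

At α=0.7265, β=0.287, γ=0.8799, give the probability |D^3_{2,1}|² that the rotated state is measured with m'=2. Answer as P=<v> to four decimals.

P=0.1694

Split into d^3_{2,1}(β=0.287) × two z-phases.
With c≡cos(β/2)=0.989722 and s≡sin(β/2)=0.143008, N=[120·1·24·2]^{1/2}=75.894664
Admissible k: 0..1 (factorial args all ≥0)
  k=0: (−1)^1·75.8947/(24)·0.9897^5·0.1430^1 = -0.429463
  k=1: (−1)^2·75.8947/(12)·0.9897^3·0.1430^3 = +0.017933
d^3_{2,1}(0.287) = -0.429463 +0.017933 = -0.411530
|D^3_{2,1}|² = |d^3_{2,1}(β)|² = (-0.411530)² = 0.169357 (the z-rotation phases have unit modulus)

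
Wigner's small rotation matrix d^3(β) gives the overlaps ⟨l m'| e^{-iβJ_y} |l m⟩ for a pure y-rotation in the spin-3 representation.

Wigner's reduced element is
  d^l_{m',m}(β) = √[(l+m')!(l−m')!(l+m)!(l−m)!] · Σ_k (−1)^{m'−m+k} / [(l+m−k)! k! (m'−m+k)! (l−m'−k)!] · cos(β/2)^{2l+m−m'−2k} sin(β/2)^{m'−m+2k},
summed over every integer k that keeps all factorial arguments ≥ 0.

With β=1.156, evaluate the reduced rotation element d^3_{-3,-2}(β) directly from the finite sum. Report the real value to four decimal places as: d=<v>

d=0.5516

d^3_{-3,-2}(β=1.156) via Wigner's sum:
Half-angle: c=0.837557, s=0.546350. N=√(1·720·1·120)=293.938769
Admissible k: 1..1 (factorial args all ≥0)
  k=1: (−1)^0·293.9388/(120)·0.8376^5·0.5463^1 = +0.551593
d^3_{-3,-2}(1.156) = +0.551593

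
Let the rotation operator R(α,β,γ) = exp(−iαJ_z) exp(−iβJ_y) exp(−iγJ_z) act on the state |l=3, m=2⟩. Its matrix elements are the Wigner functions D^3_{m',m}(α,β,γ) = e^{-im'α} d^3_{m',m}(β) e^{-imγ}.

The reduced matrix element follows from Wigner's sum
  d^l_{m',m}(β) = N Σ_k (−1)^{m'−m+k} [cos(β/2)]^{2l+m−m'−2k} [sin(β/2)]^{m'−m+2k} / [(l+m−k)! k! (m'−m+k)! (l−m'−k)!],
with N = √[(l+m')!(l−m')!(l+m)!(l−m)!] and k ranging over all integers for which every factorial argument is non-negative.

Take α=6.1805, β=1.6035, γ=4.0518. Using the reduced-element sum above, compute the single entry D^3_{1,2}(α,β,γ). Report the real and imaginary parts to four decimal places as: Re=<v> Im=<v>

Re=0.0614 Im=0.4151

Split into d^3_{1,2}(β=1.6035) × two z-phases.
With c≡cos(β/2)=0.695450 and s≡sin(β/2)=0.718574, N=[24·2·120·1]^{1/2}=75.894664
k: max(0,(2)−(1))=1 … min(3+(2),3−(1))=2
  k=1: (−1)^0·75.8947/(24)·0.6955^5·0.7186^1 = +0.369660
  k=2: (−1)^1·75.8947/(12)·0.6955^3·0.7186^3 = -0.789302
d^3_{1,2}(1.6035) = +0.369660 -0.789302 = -0.419642
Attach z-rotation phases: D = e^{-i(1)(6.1805)}·(-0.419642)·e^{-i(2)(4.0518)} = +0.061438+0.415121i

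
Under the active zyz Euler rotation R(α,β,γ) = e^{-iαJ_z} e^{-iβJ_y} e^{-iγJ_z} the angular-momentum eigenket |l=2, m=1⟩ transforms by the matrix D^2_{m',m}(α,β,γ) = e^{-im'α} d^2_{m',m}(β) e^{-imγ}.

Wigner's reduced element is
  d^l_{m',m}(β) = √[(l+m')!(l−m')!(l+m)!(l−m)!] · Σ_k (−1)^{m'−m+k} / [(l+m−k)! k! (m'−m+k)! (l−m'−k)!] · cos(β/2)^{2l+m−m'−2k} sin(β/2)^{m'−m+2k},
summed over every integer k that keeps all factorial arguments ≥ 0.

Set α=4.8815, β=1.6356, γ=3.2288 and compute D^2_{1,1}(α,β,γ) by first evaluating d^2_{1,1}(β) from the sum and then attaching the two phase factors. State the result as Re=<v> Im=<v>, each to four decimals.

Re=0.1339 Im=0.5109

D^2_{1,1}(4.8815,1.6356,3.2288) = e^{-i·1·4.8815}·d^2_{1,1}(1.6356)·e^{-i·1·3.2288}. Compute d first:
Half-angle: c=0.683828, s=0.729643. N=√(6·1·6·1)=6.000000
Admissible k: 0..1 (factorial args all ≥0)
  k=0: (−1)^0·6.0000/(6)·0.6838^4·0.7296^0 = +0.218669
  k=1: (−1)^1·6.0000/(2)·0.6838^2·0.7296^2 = -0.746855
d^2_{1,1}(1.6356) = +0.218669 -0.746855 = -0.528186
Phases: e^{-i·(1)·4.8815}=+0.168306+0.985735i, e^{-i·(1)·3.2288}=-0.996200+0.087097i ⇒ D=+0.133906+0.510930i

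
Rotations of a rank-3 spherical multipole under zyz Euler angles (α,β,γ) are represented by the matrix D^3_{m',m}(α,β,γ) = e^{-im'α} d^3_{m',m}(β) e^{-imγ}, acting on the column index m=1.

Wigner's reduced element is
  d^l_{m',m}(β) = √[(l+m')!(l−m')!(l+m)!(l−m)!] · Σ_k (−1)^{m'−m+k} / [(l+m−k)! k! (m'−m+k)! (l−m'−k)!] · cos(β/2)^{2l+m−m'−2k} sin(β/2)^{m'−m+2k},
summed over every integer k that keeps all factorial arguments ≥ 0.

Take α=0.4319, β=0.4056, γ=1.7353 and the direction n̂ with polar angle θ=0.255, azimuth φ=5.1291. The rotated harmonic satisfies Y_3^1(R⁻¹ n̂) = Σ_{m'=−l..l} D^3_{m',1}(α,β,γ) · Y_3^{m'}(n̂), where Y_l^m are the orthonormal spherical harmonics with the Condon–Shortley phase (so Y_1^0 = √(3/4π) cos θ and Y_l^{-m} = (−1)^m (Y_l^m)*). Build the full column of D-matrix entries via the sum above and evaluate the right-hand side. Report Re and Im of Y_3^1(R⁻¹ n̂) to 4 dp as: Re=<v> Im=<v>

Need the full column D^3_{m',1} for m'=−3..3 at α=0.4319, β=0.4056, γ=1.7353.
cos(β/2)=0.979506, sin(β/2)=0.201413
d^3_{-3,1}: single k=4 term ⇒ +0.006115;  D = +0.005534-0.002602i
d^3_{-2,1}: k∈[3..4] ⇒ +0.048564 -0.001027 = +0.047537;  D = +0.030599-0.036380i
d^3_{-1,1}: k∈[2..4] ⇒ +0.224055 -0.012631 +0.000067 = +0.211490;  D = +0.055880-0.203974i
d^3_{0,1}: k∈[1..3] ⇒ +0.629092 -0.079798 +0.001125 = +0.550418;  D = -0.090138-0.542987i
d^3_{1,1}: k∈[0..2] ⇒ +0.883169 -0.298740 +0.009474 = +0.593903;  D = -0.333578-0.491372i
d^3_{2,1}: k∈[0..1] ⇒ -0.574280 +0.048564 = -0.525716;  D = +0.450236+0.271413i
d^3_{3,1}: single k=0 term ⇒ +0.144627;  D = -0.143743-0.015962i
Y_3^{m'}(θ=0.255,φ=5.1291) and Σ D·Y over m':
  (+0.0055-0.0026i)·(-0.0064-0.0021i)  (+0.0306-0.0364i)·(-0.0423+0.0466i)  (+0.0559-0.2040i)·(+0.1215+0.2745i)  (-0.0901-0.5430i)·(+0.6073+0.0000i)  (-0.3336-0.4914i)·(-0.1215+0.2745i)  (+0.4502+0.2714i)·(-0.0423-0.0466i)  (-0.1437-0.0160i)·(+0.0064-0.0021i)
Y_3^1(R⁻¹ n̂) = +0.176423-0.400361i

Re=0.1764 Im=-0.4004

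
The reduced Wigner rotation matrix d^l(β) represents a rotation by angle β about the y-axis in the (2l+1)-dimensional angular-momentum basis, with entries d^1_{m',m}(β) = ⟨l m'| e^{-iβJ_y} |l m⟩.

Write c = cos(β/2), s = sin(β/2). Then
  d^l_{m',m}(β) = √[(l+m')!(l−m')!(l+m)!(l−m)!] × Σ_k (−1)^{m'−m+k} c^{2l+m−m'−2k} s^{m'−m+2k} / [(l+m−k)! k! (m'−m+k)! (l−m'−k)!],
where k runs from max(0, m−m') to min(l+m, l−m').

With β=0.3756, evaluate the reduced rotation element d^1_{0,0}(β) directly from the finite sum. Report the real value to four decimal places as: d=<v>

d^1_{0,0}(β=0.3756) via Wigner's sum:
Half-angle: c=0.982417, s=0.186698. N=√(1·1·1·1)=1.000000
k∈{0,1} keeps every argument non-negative
  k=0: (−1)^0·1.0000/(1)·0.9824^2·0.1867^0 = +0.965144
  k=1: (−1)^1·1.0000/(1)·0.9824^0·0.1867^2 = -0.034856
d^1_{0,0}(0.3756) = +0.965144 -0.034856 = +0.930288

d=0.9303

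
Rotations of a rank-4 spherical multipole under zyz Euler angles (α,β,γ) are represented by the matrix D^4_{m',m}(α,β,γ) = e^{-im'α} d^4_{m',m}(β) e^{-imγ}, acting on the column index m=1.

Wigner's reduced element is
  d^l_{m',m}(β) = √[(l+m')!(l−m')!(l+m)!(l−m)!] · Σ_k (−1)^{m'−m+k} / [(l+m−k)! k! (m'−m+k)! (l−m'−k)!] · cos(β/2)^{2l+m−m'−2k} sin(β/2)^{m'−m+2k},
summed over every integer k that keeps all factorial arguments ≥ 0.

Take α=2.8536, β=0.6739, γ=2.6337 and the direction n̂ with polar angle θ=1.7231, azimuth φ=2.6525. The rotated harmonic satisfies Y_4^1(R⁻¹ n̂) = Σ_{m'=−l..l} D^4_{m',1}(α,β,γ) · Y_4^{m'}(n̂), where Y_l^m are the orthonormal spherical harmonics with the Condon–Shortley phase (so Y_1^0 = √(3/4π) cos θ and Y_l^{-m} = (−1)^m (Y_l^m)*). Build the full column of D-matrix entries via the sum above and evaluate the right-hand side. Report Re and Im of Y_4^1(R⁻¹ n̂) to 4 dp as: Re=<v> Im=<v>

Re=-0.2602 Im=-0.0748

Need the full column D^4_{m',1} for m'=−4..4 at α=2.8536, β=0.6739, γ=2.6337.
cos(β/2)=0.943767, sin(β/2)=0.330610
d^4_{-4,1}: single k=5 term ⇒ +0.024847;  D = -0.019869+0.014920i
d^4_{-3,1}: k∈[4..5] ⇒ +0.125384 -0.009232 = +0.116152;  D = +0.108866-0.040492i
d^4_{-2,1}: k∈[3..5] ⇒ +0.382638 -0.070434 +0.001729 = +0.313933;  D = -0.313205+0.021360i
d^4_{-1,1}: k∈[2..5] ⇒ +0.772364 -0.284345 +0.017447 -0.000143 = +0.505323;  D = +0.493155+0.110227i
d^4_{0,1}: k∈[1..4] ⇒ +0.986021 -0.726005 +0.089093 -0.001822 = +0.347286;  D = -0.303449-0.168898i
d^4_{1,1}: k∈[0..3] ⇒ +0.629390 -1.158547 +0.284345 -0.011631 = -0.256443;  D = -0.179421-0.183224i
d^4_{2,1}: k∈[0..2] ⇒ -0.935421 +0.573957 -0.046956 = -0.408420;  D = +0.191102+0.360953i
d^4_{3,1}: k∈[0..1] ⇒ +0.613045 -0.125384 = +0.487661;  D = +0.096370+0.478044i
d^4_{4,1}: single k=0 term ⇒ -0.202473;  D = -0.018010+0.201671i
Y_4^{m'}(θ=1.7231,φ=2.6525) and Σ D·Y over m':
  (-0.0199+0.0149i)·(-0.1589+0.3914i)  (+0.1089-0.0405i)·(+0.0189+0.1824i)  (-0.3132+0.0214i)·(-0.1531-0.2274i)  (+0.4932+0.1102i)·(-0.1778-0.0946i)  (-0.3034-0.1689i)·(+0.2463+0.0000i)  (-0.1794-0.1832i)·(+0.1778-0.0946i)  (+0.1911+0.3610i)·(-0.1531+0.2274i)  (+0.0964+0.4780i)·(-0.0189+0.1824i)  (-0.0180+0.2017i)·(-0.1589-0.3914i)
Y_4^1(R⁻¹ n̂) = -0.260208-0.074835i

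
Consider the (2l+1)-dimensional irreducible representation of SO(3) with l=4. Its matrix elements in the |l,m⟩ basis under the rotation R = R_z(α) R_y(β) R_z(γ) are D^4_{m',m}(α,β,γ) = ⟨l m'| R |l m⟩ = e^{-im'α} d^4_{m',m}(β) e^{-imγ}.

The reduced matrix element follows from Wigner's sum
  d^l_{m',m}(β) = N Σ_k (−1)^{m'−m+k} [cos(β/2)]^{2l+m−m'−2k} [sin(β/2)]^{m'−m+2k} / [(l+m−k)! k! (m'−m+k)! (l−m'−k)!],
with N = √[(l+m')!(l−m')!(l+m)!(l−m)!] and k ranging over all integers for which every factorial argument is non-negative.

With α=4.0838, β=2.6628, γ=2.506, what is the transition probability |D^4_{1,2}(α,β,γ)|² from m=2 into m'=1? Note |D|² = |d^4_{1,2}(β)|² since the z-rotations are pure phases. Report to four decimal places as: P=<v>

P=0.0221

First d^4_{1,2}(β=2.6628), then the phase factors e^{-i(1)α} and e^{-i(2)γ}:
Half-angle: c=0.237116, s=0.971481. N=√(120·6·720·2)=1018.233765
Admissible k: 1..3 (factorial args all ≥0)
  k=1: (−1)^0·1018.2338/(240)·0.2371^7·0.9715^1 = +0.000174
  k=2: (−1)^1·1018.2338/(48)·0.2371^5·0.9715^3 = -0.014579
  k=3: (−1)^2·1018.2338/(72)·0.2371^3·0.9715^5 = +0.163144
d^4_{1,2}(2.6628) = +0.000174 -0.014579 +0.163144 = +0.148739
|D^4_{1,2}|² = |d^4_{1,2}(β)|² = (+0.148739)² = 0.022123 (the z-rotation phases have unit modulus)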